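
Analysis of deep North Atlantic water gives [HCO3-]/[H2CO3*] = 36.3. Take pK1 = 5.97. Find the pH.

From K1 = [H⁺][HCO3-]/[H2CO3*]:  pH = pK1 + log₁₀([HCO3-]/[H2CO3*])
log₁₀(36.3) = +1.560
pH = 5.97 + (+1.560) = 7.53

pH = 7.53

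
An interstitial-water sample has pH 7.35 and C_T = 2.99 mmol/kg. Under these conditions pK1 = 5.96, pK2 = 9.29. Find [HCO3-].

α₁ = 1 / (1 + [H⁺]/K1 + K2/[H⁺]) = 1 / (1 + 10^-1.39 + 10^-1.94)
   = 1 / (1 + 0.040738 + 0.011482) = 1/1.0522 = 0.9504
[HCO3⁻] = α₁ × DIC = 0.9504 × 2.99 = 2.84 mmol/kg

[HCO3⁻] = 2.84 mmol/kg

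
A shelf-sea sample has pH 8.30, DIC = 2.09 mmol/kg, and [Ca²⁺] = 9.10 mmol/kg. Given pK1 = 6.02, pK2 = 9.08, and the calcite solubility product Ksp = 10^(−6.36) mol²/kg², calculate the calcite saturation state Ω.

α₂ = 1 / (1 + [H⁺]/K2 + [H⁺]²/(K1K2)) = 1 / (1 + 10^+0.78 + 10^-1.50)
   = 1 / (1 + 6.0256 + 0.031623) = 1/7.0572 = 0.1417
[CO3²⁻] = α₂ × DIC = 0.1417 × 2.09 = 0.2962 mmol/kg
Ksp = 10^(−6.36) = 4.365×10^-7
Ω = [Ca²⁺][CO3²⁻]/Ksp = (9.10×10^-3)(2.962×10^-4) / 4.365×10^-7 = 6.17

Ω = 6.17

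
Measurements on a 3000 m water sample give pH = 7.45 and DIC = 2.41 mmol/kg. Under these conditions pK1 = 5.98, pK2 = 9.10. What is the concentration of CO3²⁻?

α₂ = 1 / (1 + [H⁺]/K2 + [H⁺]²/(K1K2)) = 1 / (1 + 10^+1.65 + 10^+0.18)
   = 1 / (1 + 44.668 + 1.5136) = 1/47.182 = 0.02119
[CO3²⁻] = α₂ × DIC = 0.02119 × 2.41 = 0.0511 mmol/kg

[CO3²⁻] = 0.0511 mmol/kg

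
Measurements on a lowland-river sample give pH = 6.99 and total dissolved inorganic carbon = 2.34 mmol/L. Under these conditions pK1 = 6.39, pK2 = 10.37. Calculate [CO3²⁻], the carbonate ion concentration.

α₂ = 1 / (1 + [H⁺]/K2 + [H⁺]²/(K1K2)) = 1 / (1 + 10^+3.38 + 10^+2.78)
   = 1 / (1 + 2398.8 + 602.56) = 1/3002.4 = 0.0003331
[CO3²⁻] = α₂ × DIC = 0.0003331 × 2.34 = 0.000779 mmol/L = 0.779 μmol/L

[CO3²⁻] = 0.779 μmol/L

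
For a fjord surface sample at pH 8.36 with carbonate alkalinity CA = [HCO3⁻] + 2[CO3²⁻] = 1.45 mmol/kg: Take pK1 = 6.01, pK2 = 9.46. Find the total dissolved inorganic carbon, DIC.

DIC = 1.36 mmol/kg

CA = [HCO3⁻] + 2[CO3²⁻] = (α₁ + 2α₂)·DIC
At pH 8.36: [H⁺]/K1 = 10^-2.35 = 0.0044668, K2/[H⁺] = 10^-1.10 = 0.079433
α₁ = 1/(1 + 0.0044668 + 0.079433) = 1/1.0839 = 0.9226; α₂ = α₁·K2/[H⁺] = 0.07328
α₁ + 2α₂ = 1.0692
DIC = CA / (α₁ + 2α₂) = 1.45 / 1.0692 = 1.36 mmol/kg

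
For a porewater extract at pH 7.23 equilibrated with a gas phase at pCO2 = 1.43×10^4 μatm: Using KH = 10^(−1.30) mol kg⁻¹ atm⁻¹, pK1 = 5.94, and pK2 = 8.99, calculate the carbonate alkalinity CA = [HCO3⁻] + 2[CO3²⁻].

[CO2*] = KH · pCO2 = 10^(−1.30) × 1.43×10^4×10^-6 = 7.167×10^-4 mol/kg
α₀ = 1/(1 + K1/[H⁺] + K1K2/[H⁺]²) = 1/(1 + 10^+1.29 + 10^-0.47) = 0.04799
DIC = [CO2*]/α₀ = 7.167×10^-4 / 0.04799 = 14.93 mmol/kg
CA = (α₁ + 2α₂)·DIC = (0.9357 + 2×0.01626) × 14.93 = 14.5 mmol/kg

CA = 14.5 mmol/kg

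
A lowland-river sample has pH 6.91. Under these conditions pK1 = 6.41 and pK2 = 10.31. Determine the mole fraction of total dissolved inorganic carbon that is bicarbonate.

α₁ = 0.760

α₁ = 1 / (1 + [H⁺]/K1 + K2/[H⁺]) = 1 / (1 + 10^-0.50 + 10^-3.40)
   = 1 / (1 + 0.31623 + 0.00039811) = 1/1.3166 = 0.7595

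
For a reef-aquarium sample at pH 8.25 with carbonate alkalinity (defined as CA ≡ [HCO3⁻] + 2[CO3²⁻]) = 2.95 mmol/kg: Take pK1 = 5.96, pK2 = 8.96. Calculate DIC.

DIC = 2.55 mmol/kg

CA = [HCO3⁻] + 2[CO3²⁻] = (α₁ + 2α₂)·DIC
At pH 8.25: [H⁺]/K1 = 10^-2.29 = 0.0051286, K2/[H⁺] = 10^-0.71 = 0.19498
α₁ = 1/(1 + 0.0051286 + 0.19498) = 1/1.2001 = 0.8333; α₂ = α₁·K2/[H⁺] = 0.1625
α₁ + 2α₂ = 1.1582
DIC = CA / (α₁ + 2α₂) = 2.95 / 1.1582 = 2.55 mmol/kg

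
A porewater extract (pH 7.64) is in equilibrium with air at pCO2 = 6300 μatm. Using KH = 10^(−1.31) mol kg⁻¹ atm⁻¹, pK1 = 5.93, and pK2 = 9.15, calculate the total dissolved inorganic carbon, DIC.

[CO2*] = KH · pCO2 = 10^(−1.31) × 6300×10^-6 = 3.086×10^-4 mol/kg
α₀ = 1/(1 + K1/[H⁺] + K1K2/[H⁺]²) = 1/(1 + 10^+1.71 + 10^+0.20) = 0.01856
DIC = [CO2*]/α₀ = 3.086×10^-4 / 0.01856 = 16.6 mmol/kg

DIC = 16.6 mmol/kg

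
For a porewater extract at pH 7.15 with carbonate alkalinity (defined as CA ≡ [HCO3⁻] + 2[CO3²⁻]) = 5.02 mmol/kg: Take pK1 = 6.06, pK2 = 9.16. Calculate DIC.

CA = [HCO3⁻] + 2[CO3²⁻] = (α₁ + 2α₂)·DIC
At pH 7.15: [H⁺]/K1 = 10^-1.09 = 0.081283, K2/[H⁺] = 10^-2.01 = 0.0097724
α₁ = 1/(1 + 0.081283 + 0.0097724) = 1/1.0911 = 0.9165; α₂ = α₁·K2/[H⁺] = 0.008957
α₁ + 2α₂ = 0.9345
DIC = CA / (α₁ + 2α₂) = 5.02 / 0.9345 = 5.37 mmol/kg

DIC = 5.37 mmol/kg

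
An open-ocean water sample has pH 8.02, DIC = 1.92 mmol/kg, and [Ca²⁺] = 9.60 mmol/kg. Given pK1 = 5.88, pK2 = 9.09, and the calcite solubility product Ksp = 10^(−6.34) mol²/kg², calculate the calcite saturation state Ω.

α₂ = 1 / (1 + [H⁺]/K2 + [H⁺]²/(K1K2)) = 1 / (1 + 10^+1.07 + 10^-1.07)
   = 1 / (1 + 11.749 + 0.085114) = 1/12.834 = 0.07792
[CO3²⁻] = α₂ × DIC = 0.07792 × 1.92 = 0.1496 mmol/kg
Ksp = 10^(−6.34) = 4.571×10^-7
Ω = [Ca²⁺][CO3²⁻]/Ksp = (9.60×10^-3)(1.496×10^-4) / 4.571×10^-7 = 3.14

Ω = 3.14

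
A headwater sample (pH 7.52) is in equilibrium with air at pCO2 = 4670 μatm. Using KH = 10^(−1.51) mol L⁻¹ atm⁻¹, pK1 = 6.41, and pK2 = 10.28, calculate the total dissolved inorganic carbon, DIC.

DIC = 2.01 mmol/L

[CO2*] = KH · pCO2 = 10^(−1.51) × 4670×10^-6 = 1.443×10^-4 mol/L
α₀ = 1/(1 + K1/[H⁺] + K1K2/[H⁺]²) = 1/(1 + 10^+1.11 + 10^-1.65) = 0.07192
DIC = [CO2*]/α₀ = 1.443×10^-4 / 0.07192 = 2.01 mmol/L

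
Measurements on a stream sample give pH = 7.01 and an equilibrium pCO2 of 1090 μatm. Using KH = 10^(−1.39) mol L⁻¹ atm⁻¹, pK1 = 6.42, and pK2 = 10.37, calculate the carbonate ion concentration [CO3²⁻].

[CO3²⁻] = 0.0754 μmol/L

[CO2*] = KH · pCO2 = 10^(−1.39) × 1090×10^-6 = 4.440×10^-5 mol/L
α₀ = 1/(1 + K1/[H⁺] + K1K2/[H⁺]²) = 1/(1 + 10^+0.59 + 10^-2.77) = 0.2044
DIC = [CO2*]/α₀ = 4.440×10^-5 / 0.2044 = 0.2172 mmol/L
[CO3²⁻] = α₂·DIC; α₂ = 0.0003471, so [CO3²⁻] = 0.0003471 × 0.2172 = 7.54×10^-5 mmol/L = 0.0754 μmol/L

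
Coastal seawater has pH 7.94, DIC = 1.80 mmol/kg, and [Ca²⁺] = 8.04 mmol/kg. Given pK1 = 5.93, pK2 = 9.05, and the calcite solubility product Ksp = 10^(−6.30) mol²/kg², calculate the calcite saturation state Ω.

α₂ = 1 / (1 + [H⁺]/K2 + [H⁺]²/(K1K2)) = 1 / (1 + 10^+1.11 + 10^-0.90)
   = 1 / (1 + 12.882 + 0.12589) = 1/14.008 = 0.07139
[CO3²⁻] = α₂ × DIC = 0.07139 × 1.80 = 0.1285 mmol/kg
Ksp = 10^(−6.30) = 5.012×10^-7
Ω = [Ca²⁺][CO3²⁻]/Ksp = (8.04×10^-3)(1.285×10^-4) / 5.012×10^-7 = 2.06

Ω = 2.06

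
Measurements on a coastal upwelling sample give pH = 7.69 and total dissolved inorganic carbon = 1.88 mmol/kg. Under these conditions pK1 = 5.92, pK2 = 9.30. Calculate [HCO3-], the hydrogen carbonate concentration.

α₁ = 1 / (1 + [H⁺]/K1 + K2/[H⁺]) = 1 / (1 + 10^-1.77 + 10^-1.61)
   = 1 / (1 + 0.016982 + 0.024547) = 1/1.0415 = 0.9601
[HCO3⁻] = α₁ × DIC = 0.9601 × 1.88 = 1.81 mmol/kg

[HCO3⁻] = 1.81 mmol/kg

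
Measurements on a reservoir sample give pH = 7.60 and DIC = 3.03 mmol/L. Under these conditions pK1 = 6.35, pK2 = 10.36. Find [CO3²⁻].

α₂ = 1 / (1 + [H⁺]/K2 + [H⁺]²/(K1K2)) = 1 / (1 + 10^+2.76 + 10^+1.51)
   = 1 / (1 + 575.44 + 32.359) = 1/608.80 = 0.001643
[CO3²⁻] = α₂ × DIC = 0.001643 × 3.03 = 0.00498 mmol/L = 4.98 μmol/L

[CO3²⁻] = 4.98 μmol/L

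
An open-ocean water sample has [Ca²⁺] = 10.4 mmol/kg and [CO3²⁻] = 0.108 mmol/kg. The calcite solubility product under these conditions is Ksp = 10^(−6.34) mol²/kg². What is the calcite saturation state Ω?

Ksp = 10^(−6.34) = 4.571×10^-7
Ω = [Ca²⁺][CO3²⁻]/Ksp = (10.4×10^-3)(0.108×10^-3) / 4.571×10^-7 = 2.46

Ω = 2.46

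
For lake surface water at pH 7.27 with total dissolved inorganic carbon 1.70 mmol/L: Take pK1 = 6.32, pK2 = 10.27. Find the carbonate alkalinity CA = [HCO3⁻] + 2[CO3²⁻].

CA = 1.53 mmol/L

CA = [HCO3⁻] + 2[CO3²⁻] = (α₁ + 2α₂)·DIC
At pH 7.27: [H⁺]/K1 = 10^-0.95 = 0.11220, K2/[H⁺] = 10^-3.00 = 0.0010000
α₁ = 1/(1 + 0.11220 + 0.0010000) = 1/1.1132 = 0.8983; α₂ = α₁·K2/[H⁺] = 0.0008983
α₁ + 2α₂ = 0.9001
CA = 0.9001 × 1.70 = 1.53 mmol/L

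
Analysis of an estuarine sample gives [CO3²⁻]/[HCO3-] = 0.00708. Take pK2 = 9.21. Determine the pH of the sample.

pH = 7.06

From K2 = [H⁺][CO3²⁻]/[HCO3-]:  pH = pK2 + log₁₀([CO3²⁻]/[HCO3-])
log₁₀(0.00708) = -2.150
pH = 9.21 + (-2.150) = 7.06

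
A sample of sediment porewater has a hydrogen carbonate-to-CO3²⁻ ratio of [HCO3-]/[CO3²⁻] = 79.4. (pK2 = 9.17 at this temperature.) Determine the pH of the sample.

pH = 7.27

From K2 = [H⁺][CO3²⁻]/[HCO3-]:  pH = pK2 − log₁₀([HCO3-]/[CO3²⁻])
log₁₀(79.4) = +1.900
pH = 9.17 − (+1.900) = 7.27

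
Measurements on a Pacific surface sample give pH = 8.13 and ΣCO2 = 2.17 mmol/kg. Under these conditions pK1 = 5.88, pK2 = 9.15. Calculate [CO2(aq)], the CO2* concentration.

α₀ = 1 / (1 + K1/[H⁺] + K1K2/[H⁺]²) = 1 / (1 + 10^+2.25 + 10^+1.23)
   = 1 / (1 + 177.83 + 16.982) = 1/195.81 = 0.005107
[CO2*] = α₀ × DIC = 0.005107 × 2.17 = 0.0111 mmol/kg = 11.1 μmol/kg

[CO2*] = 11.1 μmol/kg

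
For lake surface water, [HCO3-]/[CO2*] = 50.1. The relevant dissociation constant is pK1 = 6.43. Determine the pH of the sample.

pH = 8.13

From K1 = [H⁺][HCO3-]/[CO2*]:  pH = pK1 + log₁₀([HCO3-]/[CO2*])
log₁₀(50.1) = +1.700
pH = 6.43 + (+1.700) = 8.13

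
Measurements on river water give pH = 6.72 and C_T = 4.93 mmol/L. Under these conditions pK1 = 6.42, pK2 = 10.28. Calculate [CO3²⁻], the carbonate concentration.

α₂ = 1 / (1 + [H⁺]/K2 + [H⁺]²/(K1K2)) = 1 / (1 + 10^+3.56 + 10^+3.26)
   = 1 / (1 + 3630.8 + 1819.7) = 1/5451.5 = 0.0001834
[CO3²⁻] = α₂ × DIC = 0.0001834 × 4.93 = 0.000904 mmol/L = 0.904 μmol/L

[CO3²⁻] = 0.904 μmol/L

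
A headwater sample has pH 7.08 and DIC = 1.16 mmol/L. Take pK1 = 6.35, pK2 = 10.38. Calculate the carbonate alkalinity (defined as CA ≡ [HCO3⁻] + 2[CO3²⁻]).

CA = [HCO3⁻] + 2[CO3²⁻] = (α₁ + 2α₂)·DIC
At pH 7.08: [H⁺]/K1 = 10^-0.73 = 0.18621, K2/[H⁺] = 10^-3.30 = 0.00050119
α₁ = 1/(1 + 0.18621 + 0.00050119) = 1/1.1867 = 0.8427; α₂ = α₁·K2/[H⁺] = 0.0004223
α₁ + 2α₂ = 0.8435
CA = 0.8435 × 1.16 = 0.978 mmol/L

CA = 0.978 mmol/L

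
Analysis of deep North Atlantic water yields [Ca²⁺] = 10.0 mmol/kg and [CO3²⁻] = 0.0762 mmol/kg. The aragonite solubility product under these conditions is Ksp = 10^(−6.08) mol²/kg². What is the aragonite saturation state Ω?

Ksp = 10^(−6.08) = 8.318×10^-7
Ω = [Ca²⁺][CO3²⁻]/Ksp = (10.0×10^-3)(0.0762×10^-3) / 8.318×10^-7 = 0.916

Ω = 0.916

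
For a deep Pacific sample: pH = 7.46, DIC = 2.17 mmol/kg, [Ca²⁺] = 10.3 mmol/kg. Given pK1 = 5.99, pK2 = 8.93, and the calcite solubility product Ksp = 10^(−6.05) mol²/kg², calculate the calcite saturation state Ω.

Ω = 0.796

α₂ = 1 / (1 + [H⁺]/K2 + [H⁺]²/(K1K2)) = 1 / (1 + 10^+1.47 + 10^+0.00)
   = 1 / (1 + 29.512 + 1.0000) = 1/31.512 = 0.03173
[CO3²⁻] = α₂ × DIC = 0.03173 × 2.17 = 0.06886 mmol/kg
Ksp = 10^(−6.05) = 8.913×10^-7
Ω = [Ca²⁺][CO3²⁻]/Ksp = (10.3×10^-3)(6.886×10^-5) / 8.913×10^-7 = 0.796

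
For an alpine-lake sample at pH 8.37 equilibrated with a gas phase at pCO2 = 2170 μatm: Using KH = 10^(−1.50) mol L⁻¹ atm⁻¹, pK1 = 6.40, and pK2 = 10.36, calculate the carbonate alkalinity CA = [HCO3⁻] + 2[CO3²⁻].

CA = 6.54 mmol/L

[CO2*] = KH · pCO2 = 10^(−1.50) × 2170×10^-6 = 6.862×10^-5 mol/L
α₀ = 1/(1 + K1/[H⁺] + K1K2/[H⁺]²) = 1/(1 + 10^+1.97 + 10^-0.02) = 0.01050
DIC = [CO2*]/α₀ = 6.862×10^-5 / 0.01050 = 6.538 mmol/L
CA = (α₁ + 2α₂)·DIC = (0.9795 + 2×0.01002) × 6.538 = 6.54 mmol/L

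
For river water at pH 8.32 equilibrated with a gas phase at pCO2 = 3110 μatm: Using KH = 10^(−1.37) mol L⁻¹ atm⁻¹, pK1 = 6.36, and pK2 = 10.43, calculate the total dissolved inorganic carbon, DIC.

DIC = 12.3 mmol/L

[CO2*] = KH · pCO2 = 10^(−1.37) × 3110×10^-6 = 1.327×10^-4 mol/L
α₀ = 1/(1 + K1/[H⁺] + K1K2/[H⁺]²) = 1/(1 + 10^+1.96 + 10^-0.15) = 0.01076
DIC = [CO2*]/α₀ = 1.327×10^-4 / 0.01076 = 12.3 mmol/L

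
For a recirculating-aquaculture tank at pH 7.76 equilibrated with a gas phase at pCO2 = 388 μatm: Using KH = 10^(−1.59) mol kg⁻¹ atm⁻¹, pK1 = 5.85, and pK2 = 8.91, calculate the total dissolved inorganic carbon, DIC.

[CO2*] = KH · pCO2 = 10^(−1.59) × 388×10^-6 = 9.973×10^-6 mol/kg
α₀ = 1/(1 + K1/[H⁺] + K1K2/[H⁺]²) = 1/(1 + 10^+1.91 + 10^+0.76) = 0.01136
DIC = [CO2*]/α₀ = 9.973×10^-6 / 0.01136 = 0.878 mmol/kg

DIC = 0.878 mmol/kg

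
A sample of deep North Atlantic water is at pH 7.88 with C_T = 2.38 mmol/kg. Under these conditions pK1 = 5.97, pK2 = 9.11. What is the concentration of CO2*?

α₀ = 1 / (1 + K1/[H⁺] + K1K2/[H⁺]²) = 1 / (1 + 10^+1.91 + 10^+0.68)
   = 1 / (1 + 81.283 + 4.7863) = 1/87.069 = 0.01149
[CO2*] = α₀ × DIC = 0.01149 × 2.38 = 0.0273 mmol/kg

[CO2*] = 0.0273 mmol/kg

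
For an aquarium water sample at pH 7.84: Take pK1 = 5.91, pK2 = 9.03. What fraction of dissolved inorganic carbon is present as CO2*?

α₀ = 1 / (1 + K1/[H⁺] + K1K2/[H⁺]²) = 1 / (1 + 10^+1.93 + 10^+0.74)
   = 1 / (1 + 85.114 + 5.4954) = 1/91.609 = 0.01092

α₀ = 0.0109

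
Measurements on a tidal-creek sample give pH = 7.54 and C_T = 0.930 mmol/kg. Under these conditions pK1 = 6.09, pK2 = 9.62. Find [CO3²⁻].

α₂ = 1 / (1 + [H⁺]/K2 + [H⁺]²/(K1K2)) = 1 / (1 + 10^+2.08 + 10^+0.63)
   = 1 / (1 + 120.23 + 4.2658) = 1/125.49 = 0.007969
[CO3²⁻] = α₂ × DIC = 0.007969 × 0.930 = 0.00741 mmol/kg = 7.41 μmol/kg

[CO3²⁻] = 7.41 μmol/kg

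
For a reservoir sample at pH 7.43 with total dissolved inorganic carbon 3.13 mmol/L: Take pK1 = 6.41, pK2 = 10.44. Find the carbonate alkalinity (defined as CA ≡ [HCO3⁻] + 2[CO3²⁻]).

CA = [HCO3⁻] + 2[CO3²⁻] = (α₁ + 2α₂)·DIC
At pH 7.43: [H⁺]/K1 = 10^-1.02 = 0.095499, K2/[H⁺] = 10^-3.01 = 0.00097724
α₁ = 1/(1 + 0.095499 + 0.00097724) = 1/1.0965 = 0.9120; α₂ = α₁·K2/[H⁺] = 0.0008913
α₁ + 2α₂ = 0.9138
CA = 0.9138 × 3.13 = 2.86 mmol/L

CA = 2.86 mmol/L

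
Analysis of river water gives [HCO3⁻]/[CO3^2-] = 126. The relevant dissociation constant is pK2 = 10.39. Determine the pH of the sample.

From K2 = [H⁺][CO3^2-]/[HCO3⁻]:  pH = pK2 − log₁₀([HCO3⁻]/[CO3^2-])
log₁₀(126) = +2.100
pH = 10.39 − (+2.100) = 8.29

pH = 8.29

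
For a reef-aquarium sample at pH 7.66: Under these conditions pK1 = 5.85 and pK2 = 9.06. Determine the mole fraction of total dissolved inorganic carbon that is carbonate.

α₂ = 0.0377

α₂ = 1 / (1 + [H⁺]/K2 + [H⁺]²/(K1K2)) = 1 / (1 + 10^+1.40 + 10^-0.41)
   = 1 / (1 + 25.119 + 0.38905) = 1/26.508 = 0.03772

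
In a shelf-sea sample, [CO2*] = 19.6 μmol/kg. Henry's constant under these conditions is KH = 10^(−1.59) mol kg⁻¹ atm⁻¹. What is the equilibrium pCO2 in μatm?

pCO2 = 763 μatm

KH = 10^(−1.59) = 2.570×10^-2 mol kg⁻¹ atm⁻¹
pCO2 = [CO2*]/KH = 19.6×10^-6 / 2.570×10^-2 = 7.63×10^-4 atm = 763 μatm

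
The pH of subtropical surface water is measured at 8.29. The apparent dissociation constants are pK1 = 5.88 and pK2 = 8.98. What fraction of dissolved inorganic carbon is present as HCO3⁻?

α₁ = 0.828

α₁ = 1 / (1 + [H⁺]/K1 + K2/[H⁺]) = 1 / (1 + 10^-2.41 + 10^-0.69)
   = 1 / (1 + 0.0038905 + 0.20417) = 1/1.2081 = 0.8278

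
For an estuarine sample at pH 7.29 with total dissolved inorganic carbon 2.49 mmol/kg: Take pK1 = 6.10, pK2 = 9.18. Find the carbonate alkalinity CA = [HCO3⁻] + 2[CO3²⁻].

CA = 2.37 mmol/kg

CA = [HCO3⁻] + 2[CO3²⁻] = (α₁ + 2α₂)·DIC
At pH 7.29: [H⁺]/K1 = 10^-1.19 = 0.064565, K2/[H⁺] = 10^-1.89 = 0.012882
α₁ = 1/(1 + 0.064565 + 0.012882) = 1/1.0774 = 0.9281; α₂ = α₁·K2/[H⁺] = 0.01196
α₁ + 2α₂ = 0.9520
CA = 0.9520 × 2.49 = 2.37 mmol/kg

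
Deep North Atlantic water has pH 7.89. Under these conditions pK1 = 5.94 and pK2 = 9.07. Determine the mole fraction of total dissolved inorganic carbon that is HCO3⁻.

α₁ = 1 / (1 + [H⁺]/K1 + K2/[H⁺]) = 1 / (1 + 10^-1.95 + 10^-1.18)
   = 1 / (1 + 0.011220 + 0.066069) = 1/1.0773 = 0.9283

α₁ = 0.928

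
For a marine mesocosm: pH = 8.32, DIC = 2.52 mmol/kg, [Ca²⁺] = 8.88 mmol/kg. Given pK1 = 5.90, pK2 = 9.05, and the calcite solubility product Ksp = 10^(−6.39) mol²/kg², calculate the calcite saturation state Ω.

Ω = 8.60

α₂ = 1 / (1 + [H⁺]/K2 + [H⁺]²/(K1K2)) = 1 / (1 + 10^+0.73 + 10^-1.69)
   = 1 / (1 + 5.3703 + 0.020417) = 1/6.3907 = 0.1565
[CO3²⁻] = α₂ × DIC = 0.1565 × 2.52 = 0.3943 mmol/kg
Ksp = 10^(−6.39) = 4.074×10^-7
Ω = [Ca²⁺][CO3²⁻]/Ksp = (8.88×10^-3)(3.943×10^-4) / 4.074×10^-7 = 8.60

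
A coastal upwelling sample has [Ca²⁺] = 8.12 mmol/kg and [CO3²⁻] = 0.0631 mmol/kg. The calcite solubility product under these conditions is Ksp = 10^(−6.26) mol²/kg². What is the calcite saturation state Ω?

Ksp = 10^(−6.26) = 5.495×10^-7
Ω = [Ca²⁺][CO3²⁻]/Ksp = (8.12×10^-3)(0.0631×10^-3) / 5.495×10^-7 = 0.932

Ω = 0.932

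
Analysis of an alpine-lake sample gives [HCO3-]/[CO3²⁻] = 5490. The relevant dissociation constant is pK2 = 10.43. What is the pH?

From K2 = [H⁺][CO3²⁻]/[HCO3-]:  pH = pK2 − log₁₀([HCO3-]/[CO3²⁻])
log₁₀(5490) = +3.740
pH = 10.43 − (+3.740) = 6.69

pH = 6.69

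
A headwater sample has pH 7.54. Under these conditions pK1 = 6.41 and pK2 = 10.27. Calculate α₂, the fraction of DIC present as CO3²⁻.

α₂ = 1 / (1 + [H⁺]/K2 + [H⁺]²/(K1K2)) = 1 / (1 + 10^+2.73 + 10^+1.60)
   = 1 / (1 + 537.03 + 39.811) = 1/577.84 = 0.001731

α₂ = 0.00173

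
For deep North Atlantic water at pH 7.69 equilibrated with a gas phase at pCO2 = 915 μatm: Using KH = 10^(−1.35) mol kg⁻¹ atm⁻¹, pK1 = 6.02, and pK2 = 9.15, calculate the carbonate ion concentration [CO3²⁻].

[CO3²⁻] = 0.0663 mmol/kg

[CO2*] = KH · pCO2 = 10^(−1.35) × 915×10^-6 = 4.087×10^-5 mol/kg
α₀ = 1/(1 + K1/[H⁺] + K1K2/[H⁺]²) = 1/(1 + 10^+1.67 + 10^+0.21) = 0.02024
DIC = [CO2*]/α₀ = 4.087×10^-5 / 0.02024 = 2.019 mmol/kg
[CO3²⁻] = α₂·DIC; α₂ = 0.03283, so [CO3²⁻] = 0.03283 × 2.019 = 0.0663 mmol/kg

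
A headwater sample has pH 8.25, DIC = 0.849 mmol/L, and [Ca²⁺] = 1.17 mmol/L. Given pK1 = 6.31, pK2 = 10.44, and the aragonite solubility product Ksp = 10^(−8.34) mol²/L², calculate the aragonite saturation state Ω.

α₂ = 1 / (1 + [H⁺]/K2 + [H⁺]²/(K1K2)) = 1 / (1 + 10^+2.19 + 10^+0.25)
   = 1 / (1 + 154.88 + 1.7783) = 1/157.66 = 0.006343
[CO3²⁻] = α₂ × DIC = 0.006343 × 0.849 = 0.005385 mmol/L = 5.385 μmol/L
Ksp = 10^(−8.34) = 4.571×10^-9
Ω = [Ca²⁺][CO3²⁻]/Ksp = (1.17×10^-3)(5.385×10^-6) / 4.571×10^-9 = 1.38

Ω = 1.38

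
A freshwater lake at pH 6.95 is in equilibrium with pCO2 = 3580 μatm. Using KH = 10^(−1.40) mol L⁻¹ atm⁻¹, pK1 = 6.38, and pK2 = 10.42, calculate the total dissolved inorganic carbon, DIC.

DIC = 0.672 mmol/L

[CO2*] = KH · pCO2 = 10^(−1.40) × 3580×10^-6 = 1.425×10^-4 mol/L
α₀ = 1/(1 + K1/[H⁺] + K1K2/[H⁺]²) = 1/(1 + 10^+0.57 + 10^-2.90) = 0.2120
DIC = [CO2*]/α₀ = 1.425×10^-4 / 0.2120 = 0.672 mmol/L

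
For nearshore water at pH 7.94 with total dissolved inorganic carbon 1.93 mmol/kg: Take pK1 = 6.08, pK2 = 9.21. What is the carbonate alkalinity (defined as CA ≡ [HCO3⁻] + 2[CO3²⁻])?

CA = [HCO3⁻] + 2[CO3²⁻] = (α₁ + 2α₂)·DIC
At pH 7.94: [H⁺]/K1 = 10^-1.86 = 0.013804, K2/[H⁺] = 10^-1.27 = 0.053703
α₁ = 1/(1 + 0.013804 + 0.053703) = 1/1.0675 = 0.9368; α₂ = α₁·K2/[H⁺] = 0.05031
α₁ + 2α₂ = 1.0374
CA = 1.0374 × 1.93 = 2.00 mmol/kg

CA = 2.00 mmol/kg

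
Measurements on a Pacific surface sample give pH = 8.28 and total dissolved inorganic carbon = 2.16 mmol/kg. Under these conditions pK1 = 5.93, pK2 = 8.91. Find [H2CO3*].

α₀ = 1 / (1 + K1/[H⁺] + K1K2/[H⁺]²) = 1 / (1 + 10^+2.35 + 10^+1.72)
   = 1 / (1 + 223.87 + 52.481) = 1/277.35 = 0.003606
[CO2*] = α₀ × DIC = 0.003606 × 2.16 = 0.00779 mmol/kg = 7.79 μmol/kg

[CO2*] = 7.79 μmol/kg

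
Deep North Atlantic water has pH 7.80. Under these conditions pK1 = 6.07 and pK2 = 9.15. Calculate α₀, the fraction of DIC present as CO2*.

α₀ = 1 / (1 + K1/[H⁺] + K1K2/[H⁺]²) = 1 / (1 + 10^+1.73 + 10^+0.38)
   = 1 / (1 + 53.703 + 2.3988) = 1/57.102 = 0.01751

α₀ = 0.0175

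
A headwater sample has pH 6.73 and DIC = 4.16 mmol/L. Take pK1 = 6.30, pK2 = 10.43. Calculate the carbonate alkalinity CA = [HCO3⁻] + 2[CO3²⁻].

CA = [HCO3⁻] + 2[CO3²⁻] = (α₁ + 2α₂)·DIC
At pH 6.73: [H⁺]/K1 = 10^-0.43 = 0.37154, K2/[H⁺] = 10^-3.70 = 0.00019953
α₁ = 1/(1 + 0.37154 + 0.00019953) = 1/1.3717 = 0.7290; α₂ = α₁·K2/[H⁺] = 0.0001455
α₁ + 2α₂ = 0.7293
CA = 0.7293 × 4.16 = 3.03 mmol/L

CA = 3.03 mmol/L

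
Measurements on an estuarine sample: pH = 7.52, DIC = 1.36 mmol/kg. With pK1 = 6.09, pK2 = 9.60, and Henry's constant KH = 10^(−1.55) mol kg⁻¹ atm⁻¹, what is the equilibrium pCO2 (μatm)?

pCO2 = 1710 μatm

α₀ = 1 / (1 + K1/[H⁺] + K1K2/[H⁺]²) = 1 / (1 + 10^+1.43 + 10^-0.65)
   = 1 / (1 + 26.915 + 0.22387) = 1/28.139 = 0.03554
[CO2*] = α₀ × DIC = 0.03554 × 1.36 = 0.04833 mmol/kg
pCO2 = [CO2*]/KH = 4.833×10^-5 / 2.818×10^-2 = 1710 μatm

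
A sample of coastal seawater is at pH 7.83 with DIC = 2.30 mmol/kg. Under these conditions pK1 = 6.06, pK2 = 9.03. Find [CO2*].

[CO2*] = 0.0362 mmol/kg

α₀ = 1 / (1 + K1/[H⁺] + K1K2/[H⁺]²) = 1 / (1 + 10^+1.77 + 10^+0.57)
   = 1 / (1 + 58.884 + 3.7154) = 1/63.600 = 0.01572
[CO2*] = α₀ × DIC = 0.01572 × 2.30 = 0.0362 mmol/kg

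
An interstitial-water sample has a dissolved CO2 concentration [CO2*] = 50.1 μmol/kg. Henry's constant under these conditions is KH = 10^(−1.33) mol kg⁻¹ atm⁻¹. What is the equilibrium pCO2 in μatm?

pCO2 = 1070 μatm

KH = 10^(−1.33) = 4.677×10^-2 mol kg⁻¹ atm⁻¹
pCO2 = [CO2*]/KH = 50.1×10^-6 / 4.677×10^-2 = 1.07×10^-3 atm = 1070 μatm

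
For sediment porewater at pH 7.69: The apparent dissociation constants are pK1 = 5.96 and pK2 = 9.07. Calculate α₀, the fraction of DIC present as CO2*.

α₀ = 0.0176

α₀ = 1 / (1 + K1/[H⁺] + K1K2/[H⁺]²) = 1 / (1 + 10^+1.73 + 10^+0.35)
   = 1 / (1 + 53.703 + 2.2387) = 1/56.942 = 0.01756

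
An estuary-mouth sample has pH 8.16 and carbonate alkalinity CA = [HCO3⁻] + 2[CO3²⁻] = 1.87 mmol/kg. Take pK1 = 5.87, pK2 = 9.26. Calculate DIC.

DIC = 1.75 mmol/kg

CA = [HCO3⁻] + 2[CO3²⁻] = (α₁ + 2α₂)·DIC
At pH 8.16: [H⁺]/K1 = 10^-2.29 = 0.0051286, K2/[H⁺] = 10^-1.10 = 0.079433
α₁ = 1/(1 + 0.0051286 + 0.079433) = 1/1.0846 = 0.9220; α₂ = α₁·K2/[H⁺] = 0.07324
α₁ + 2α₂ = 1.0685
DIC = CA / (α₁ + 2α₂) = 1.87 / 1.0685 = 1.75 mmol/kg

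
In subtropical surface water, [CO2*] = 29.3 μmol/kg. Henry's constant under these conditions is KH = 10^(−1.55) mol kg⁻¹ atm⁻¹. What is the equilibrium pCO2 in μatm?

pCO2 = 1040 μatm

KH = 10^(−1.55) = 2.818×10^-2 mol kg⁻¹ atm⁻¹
pCO2 = [CO2*]/KH = 29.3×10^-6 / 2.818×10^-2 = 1.04×10^-3 atm = 1040 μatm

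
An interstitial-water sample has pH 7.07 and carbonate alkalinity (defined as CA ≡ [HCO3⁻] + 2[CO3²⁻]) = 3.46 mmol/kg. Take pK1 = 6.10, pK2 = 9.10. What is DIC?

DIC = 3.79 mmol/kg

CA = [HCO3⁻] + 2[CO3²⁻] = (α₁ + 2α₂)·DIC
At pH 7.07: [H⁺]/K1 = 10^-0.97 = 0.10715, K2/[H⁺] = 10^-2.03 = 0.0093325
α₁ = 1/(1 + 0.10715 + 0.0093325) = 1/1.1165 = 0.8957; α₂ = α₁·K2/[H⁺] = 0.008359
α₁ + 2α₂ = 0.9124
DIC = CA / (α₁ + 2α₂) = 3.46 / 0.9124 = 3.79 mmol/kg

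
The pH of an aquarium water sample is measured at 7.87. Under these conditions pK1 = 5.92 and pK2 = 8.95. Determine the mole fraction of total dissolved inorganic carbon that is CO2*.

α₀ = 0.0103

α₀ = 1 / (1 + K1/[H⁺] + K1K2/[H⁺]²) = 1 / (1 + 10^+1.95 + 10^+0.87)
   = 1 / (1 + 89.125 + 7.4131) = 1/97.538 = 0.01025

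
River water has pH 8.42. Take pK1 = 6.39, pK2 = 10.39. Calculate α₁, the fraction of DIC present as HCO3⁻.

α₁ = 0.980

α₁ = 1 / (1 + [H⁺]/K1 + K2/[H⁺]) = 1 / (1 + 10^-2.03 + 10^-1.97)
   = 1 / (1 + 0.0093325 + 0.010715) = 1/1.0200 = 0.9803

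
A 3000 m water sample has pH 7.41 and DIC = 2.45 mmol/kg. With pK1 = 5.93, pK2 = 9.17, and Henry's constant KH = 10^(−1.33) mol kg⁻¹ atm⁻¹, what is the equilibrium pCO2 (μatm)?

α₀ = 1 / (1 + K1/[H⁺] + K1K2/[H⁺]²) = 1 / (1 + 10^+1.48 + 10^-0.28)
   = 1 / (1 + 30.200 + 0.52481) = 1/31.724 = 0.03152
[CO2*] = α₀ × DIC = 0.03152 × 2.45 = 0.07723 mmol/kg
pCO2 = [CO2*]/KH = 7.723×10^-5 / 4.677×10^-2 = 1650 μatm

pCO2 = 1650 μatm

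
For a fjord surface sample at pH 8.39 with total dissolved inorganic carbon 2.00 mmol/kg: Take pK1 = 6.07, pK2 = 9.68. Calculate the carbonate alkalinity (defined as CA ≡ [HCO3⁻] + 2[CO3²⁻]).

CA = [HCO3⁻] + 2[CO3²⁻] = (α₁ + 2α₂)·DIC
At pH 8.39: [H⁺]/K1 = 10^-2.32 = 0.0047863, K2/[H⁺] = 10^-1.29 = 0.051286
α₁ = 1/(1 + 0.0047863 + 0.051286) = 1/1.0561 = 0.9469; α₂ = α₁·K2/[H⁺] = 0.04856
α₁ + 2α₂ = 1.0440
CA = 1.0440 × 2.00 = 2.09 mmol/kg

CA = 2.09 mmol/kg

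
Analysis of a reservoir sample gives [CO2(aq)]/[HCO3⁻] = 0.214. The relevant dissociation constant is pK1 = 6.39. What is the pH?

pH = 7.06

From K1 = [H⁺][HCO3⁻]/[CO2(aq)]:  pH = pK1 − log₁₀([CO2(aq)]/[HCO3⁻])
log₁₀(0.214) = -0.670
pH = 6.39 − (-0.670) = 7.06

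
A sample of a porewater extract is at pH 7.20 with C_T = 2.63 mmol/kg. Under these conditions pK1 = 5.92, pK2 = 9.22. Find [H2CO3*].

[CO2*] = 0.130 mmol/kg

α₀ = 1 / (1 + K1/[H⁺] + K1K2/[H⁺]²) = 1 / (1 + 10^+1.28 + 10^-0.74)
   = 1 / (1 + 19.055 + 0.18197) = 1/20.237 = 0.04942
[CO2*] = α₀ × DIC = 0.04942 × 2.63 = 0.130 mmol/kg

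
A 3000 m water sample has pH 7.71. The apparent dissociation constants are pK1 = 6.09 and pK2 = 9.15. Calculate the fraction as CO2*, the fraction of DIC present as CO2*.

α₀ = 0.0226

α₀ = 1 / (1 + K1/[H⁺] + K1K2/[H⁺]²) = 1 / (1 + 10^+1.62 + 10^+0.18)
   = 1 / (1 + 41.687 + 1.5136) = 1/44.200 = 0.02262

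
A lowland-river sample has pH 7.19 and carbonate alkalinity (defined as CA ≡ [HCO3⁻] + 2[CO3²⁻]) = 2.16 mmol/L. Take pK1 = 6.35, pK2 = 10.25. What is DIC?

CA = [HCO3⁻] + 2[CO3²⁻] = (α₁ + 2α₂)·DIC
At pH 7.19: [H⁺]/K1 = 10^-0.84 = 0.14454, K2/[H⁺] = 10^-3.06 = 0.00087096
α₁ = 1/(1 + 0.14454 + 0.00087096) = 1/1.1454 = 0.8730; α₂ = α₁·K2/[H⁺] = 0.0007604
α₁ + 2α₂ = 0.8746
DIC = CA / (α₁ + 2α₂) = 2.16 / 0.8746 = 2.47 mmol/L

DIC = 2.47 mmol/L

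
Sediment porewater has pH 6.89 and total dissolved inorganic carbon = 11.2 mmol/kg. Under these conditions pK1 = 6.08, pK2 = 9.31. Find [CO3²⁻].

α₂ = 1 / (1 + [H⁺]/K2 + [H⁺]²/(K1K2)) = 1 / (1 + 10^+2.42 + 10^+1.61)
   = 1 / (1 + 263.03 + 40.738) = 1/304.76 = 0.003281
[CO3²⁻] = α₂ × DIC = 0.003281 × 11.2 = 0.0367 mmol/kg

[CO3²⁻] = 0.0367 mmol/kg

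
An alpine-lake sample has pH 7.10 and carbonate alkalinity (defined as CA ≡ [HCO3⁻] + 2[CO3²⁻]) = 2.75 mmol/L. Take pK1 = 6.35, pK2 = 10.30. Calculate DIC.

DIC = 3.24 mmol/L

CA = [HCO3⁻] + 2[CO3²⁻] = (α₁ + 2α₂)·DIC
At pH 7.10: [H⁺]/K1 = 10^-0.75 = 0.17783, K2/[H⁺] = 10^-3.20 = 0.00063096
α₁ = 1/(1 + 0.17783 + 0.00063096) = 1/1.1785 = 0.8486; α₂ = α₁·K2/[H⁺] = 0.0005354
α₁ + 2α₂ = 0.8496
DIC = CA / (α₁ + 2α₂) = 2.75 / 0.8496 = 3.24 mmol/L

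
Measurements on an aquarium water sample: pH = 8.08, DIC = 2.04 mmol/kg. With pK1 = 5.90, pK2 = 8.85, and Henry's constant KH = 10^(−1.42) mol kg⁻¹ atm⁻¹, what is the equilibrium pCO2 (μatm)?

α₀ = 1 / (1 + K1/[H⁺] + K1K2/[H⁺]²) = 1 / (1 + 10^+2.18 + 10^+1.41)
   = 1 / (1 + 151.36 + 25.704) = 1/178.06 = 0.005616
[CO2*] = α₀ × DIC = 0.005616 × 2.04 = 0.01146 mmol/kg = 11.46 μmol/kg
pCO2 = [CO2*]/KH = 1.146×10^-5 / 3.802×10^-2 = 301 μatm

pCO2 = 301 μatm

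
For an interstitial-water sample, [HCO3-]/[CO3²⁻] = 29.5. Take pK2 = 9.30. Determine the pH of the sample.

pH = 7.83

From K2 = [H⁺][CO3²⁻]/[HCO3-]:  pH = pK2 − log₁₀([HCO3-]/[CO3²⁻])
log₁₀(29.5) = +1.470
pH = 9.30 − (+1.470) = 7.83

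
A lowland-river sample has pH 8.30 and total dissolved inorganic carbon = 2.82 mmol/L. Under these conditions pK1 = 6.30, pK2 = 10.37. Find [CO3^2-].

α₂ = 1 / (1 + [H⁺]/K2 + [H⁺]²/(K1K2)) = 1 / (1 + 10^+2.07 + 10^+0.07)
   = 1 / (1 + 117.49 + 1.1749) = 1/119.66 = 0.008357
[CO3²⁻] = α₂ × DIC = 0.008357 × 2.82 = 0.0236 mmol/L

[CO3²⁻] = 0.0236 mmol/L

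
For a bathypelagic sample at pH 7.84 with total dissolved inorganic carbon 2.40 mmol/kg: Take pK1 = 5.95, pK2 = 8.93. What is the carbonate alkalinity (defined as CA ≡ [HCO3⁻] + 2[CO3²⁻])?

CA = 2.55 mmol/kg

CA = [HCO3⁻] + 2[CO3²⁻] = (α₁ + 2α₂)·DIC
At pH 7.84: [H⁺]/K1 = 10^-1.89 = 0.012882, K2/[H⁺] = 10^-1.09 = 0.081283
α₁ = 1/(1 + 0.012882 + 0.081283) = 1/1.0942 = 0.9139; α₂ = α₁·K2/[H⁺] = 0.07429
α₁ + 2α₂ = 1.0625
CA = 1.0625 × 2.40 = 2.55 mmol/kg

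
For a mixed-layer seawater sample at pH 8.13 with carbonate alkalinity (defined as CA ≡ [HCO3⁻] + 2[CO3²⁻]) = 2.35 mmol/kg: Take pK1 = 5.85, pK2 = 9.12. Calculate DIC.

CA = [HCO3⁻] + 2[CO3²⁻] = (α₁ + 2α₂)·DIC
At pH 8.13: [H⁺]/K1 = 10^-2.28 = 0.0052481, K2/[H⁺] = 10^-0.99 = 0.10233
α₁ = 1/(1 + 0.0052481 + 0.10233) = 1/1.1076 = 0.9029; α₂ = α₁·K2/[H⁺] = 0.09239
α₁ + 2α₂ = 1.0877
DIC = CA / (α₁ + 2α₂) = 2.35 / 1.0877 = 2.16 mmol/kg

DIC = 2.16 mmol/kg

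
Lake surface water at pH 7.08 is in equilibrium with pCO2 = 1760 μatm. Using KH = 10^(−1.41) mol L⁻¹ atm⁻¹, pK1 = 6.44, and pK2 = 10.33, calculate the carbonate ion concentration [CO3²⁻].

[CO3²⁻] = 0.168 μmol/L

[CO2*] = KH · pCO2 = 10^(−1.41) × 1760×10^-6 = 6.847×10^-5 mol/L
α₀ = 1/(1 + K1/[H⁺] + K1K2/[H⁺]²) = 1/(1 + 10^+0.64 + 10^-2.61) = 0.1863
DIC = [CO2*]/α₀ = 6.847×10^-5 / 0.1863 = 0.3675 mmol/L
[CO3²⁻] = α₂·DIC; α₂ = 0.0004573, so [CO3²⁻] = 0.0004573 × 0.3675 = 0.000168 mmol/L = 0.168 μmol/L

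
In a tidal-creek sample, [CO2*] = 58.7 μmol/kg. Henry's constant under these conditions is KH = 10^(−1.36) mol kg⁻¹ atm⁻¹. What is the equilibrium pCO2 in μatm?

KH = 10^(−1.36) = 4.365×10^-2 mol kg⁻¹ atm⁻¹
pCO2 = [CO2*]/KH = 58.7×10^-6 / 4.365×10^-2 = 1.34×10^-3 atm = 1340 μatm

pCO2 = 1340 μatm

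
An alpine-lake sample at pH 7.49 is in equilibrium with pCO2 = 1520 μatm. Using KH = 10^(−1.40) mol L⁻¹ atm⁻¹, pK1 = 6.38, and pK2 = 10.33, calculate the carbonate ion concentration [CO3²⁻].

[CO3²⁻] = 1.13 μmol/L

[CO2*] = KH · pCO2 = 10^(−1.40) × 1520×10^-6 = 6.051×10^-5 mol/L
α₀ = 1/(1 + K1/[H⁺] + K1K2/[H⁺]²) = 1/(1 + 10^+1.11 + 10^-1.73) = 0.07194
DIC = [CO2*]/α₀ = 6.051×10^-5 / 0.07194 = 0.8412 mmol/L
[CO3²⁻] = α₂·DIC; α₂ = 0.001340, so [CO3²⁻] = 0.001340 × 0.8412 = 0.00113 mmol/L = 1.13 μmol/L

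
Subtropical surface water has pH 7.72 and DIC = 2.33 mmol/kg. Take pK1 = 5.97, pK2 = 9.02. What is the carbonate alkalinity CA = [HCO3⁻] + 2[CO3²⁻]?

CA = [HCO3⁻] + 2[CO3²⁻] = (α₁ + 2α₂)·DIC
At pH 7.72: [H⁺]/K1 = 10^-1.75 = 0.017783, K2/[H⁺] = 10^-1.30 = 0.050119
α₁ = 1/(1 + 0.017783 + 0.050119) = 1/1.0679 = 0.9364; α₂ = α₁·K2/[H⁺] = 0.04693
α₁ + 2α₂ = 1.0303
CA = 1.0303 × 2.33 = 2.40 mmol/kg

CA = 2.40 mmol/kg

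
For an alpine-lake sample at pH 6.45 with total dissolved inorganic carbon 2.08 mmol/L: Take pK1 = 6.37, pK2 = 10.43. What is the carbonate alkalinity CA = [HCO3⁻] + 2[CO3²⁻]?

CA = 1.14 mmol/L

CA = [HCO3⁻] + 2[CO3²⁻] = (α₁ + 2α₂)·DIC
At pH 6.45: [H⁺]/K1 = 10^-0.08 = 0.83176, K2/[H⁺] = 10^-3.98 = 0.00010471
α₁ = 1/(1 + 0.83176 + 0.00010471) = 1/1.8319 = 0.5459; α₂ = α₁·K2/[H⁺] = 5.716×10^-5
α₁ + 2α₂ = 0.5460
CA = 0.5460 × 2.08 = 1.14 mmol/L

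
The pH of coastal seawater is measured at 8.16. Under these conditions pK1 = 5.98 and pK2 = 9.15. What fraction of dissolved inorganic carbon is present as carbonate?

α₂ = 0.0923

α₂ = 1 / (1 + [H⁺]/K2 + [H⁺]²/(K1K2)) = 1 / (1 + 10^+0.99 + 10^-1.19)
   = 1 / (1 + 9.7724 + 0.064565) = 1/10.837 = 0.09228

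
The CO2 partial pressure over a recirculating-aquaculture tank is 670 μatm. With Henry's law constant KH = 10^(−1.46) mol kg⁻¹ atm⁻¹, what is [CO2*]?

[CO2*] = 23.2 μmol/kg

KH = 10^(−1.46) = 3.467×10^-2 mol kg⁻¹ atm⁻¹
[CO2*] = KH · pCO2 = 3.467×10^-2 × 670×10^-6 atm = 2.32×10^-5 mol/kg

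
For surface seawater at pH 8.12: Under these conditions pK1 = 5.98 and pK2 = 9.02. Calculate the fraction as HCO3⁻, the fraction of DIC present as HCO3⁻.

α₁ = 1 / (1 + [H⁺]/K1 + K2/[H⁺]) = 1 / (1 + 10^-2.14 + 10^-0.90)
   = 1 / (1 + 0.0072444 + 0.12589) = 1/1.1331 = 0.8825

α₁ = 0.883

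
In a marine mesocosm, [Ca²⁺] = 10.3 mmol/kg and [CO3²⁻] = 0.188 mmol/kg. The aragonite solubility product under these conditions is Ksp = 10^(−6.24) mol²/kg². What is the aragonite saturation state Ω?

Ksp = 10^(−6.24) = 5.754×10^-7
Ω = [Ca²⁺][CO3²⁻]/Ksp = (10.3×10^-3)(0.188×10^-3) / 5.754×10^-7 = 3.37

Ω = 3.37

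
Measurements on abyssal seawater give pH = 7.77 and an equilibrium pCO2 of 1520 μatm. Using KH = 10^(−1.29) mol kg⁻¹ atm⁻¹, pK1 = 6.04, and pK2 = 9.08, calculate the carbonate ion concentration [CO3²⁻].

[CO3²⁻] = 0.205 mmol/kg

[CO2*] = KH · pCO2 = 10^(−1.29) × 1520×10^-6 = 7.795×10^-5 mol/kg
α₀ = 1/(1 + K1/[H⁺] + K1K2/[H⁺]²) = 1/(1 + 10^+1.73 + 10^+0.42) = 0.01744
DIC = [CO2*]/α₀ = 7.795×10^-5 / 0.01744 = 4.469 mmol/kg
[CO3²⁻] = α₂·DIC; α₂ = 0.04588, so [CO3²⁻] = 0.04588 × 4.469 = 0.205 mmol/kg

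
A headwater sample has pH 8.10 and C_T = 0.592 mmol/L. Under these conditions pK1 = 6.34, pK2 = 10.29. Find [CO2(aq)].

α₀ = 1 / (1 + K1/[H⁺] + K1K2/[H⁺]²) = 1 / (1 + 10^+1.76 + 10^-0.43)
   = 1 / (1 + 57.544 + 0.37154) = 1/58.916 = 0.01697
[CO2*] = α₀ × DIC = 0.01697 × 0.592 = 0.0100 mmol/L = 10.0 μmol/L

[CO2*] = 10.0 μmol/L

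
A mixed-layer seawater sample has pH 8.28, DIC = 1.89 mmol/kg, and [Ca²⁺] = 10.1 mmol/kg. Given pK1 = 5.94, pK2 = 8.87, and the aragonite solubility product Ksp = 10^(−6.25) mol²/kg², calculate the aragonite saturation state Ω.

α₂ = 1 / (1 + [H⁺]/K2 + [H⁺]²/(K1K2)) = 1 / (1 + 10^+0.59 + 10^-1.75)
   = 1 / (1 + 3.8905 + 0.017783) = 1/4.9082 = 0.2037
[CO3²⁻] = α₂ × DIC = 0.2037 × 1.89 = 0.3851 mmol/kg
Ksp = 10^(−6.25) = 5.623×10^-7
Ω = [Ca²⁺][CO3²⁻]/Ksp = (10.1×10^-3)(3.851×10^-4) / 5.623×10^-7 = 6.92

Ω = 6.92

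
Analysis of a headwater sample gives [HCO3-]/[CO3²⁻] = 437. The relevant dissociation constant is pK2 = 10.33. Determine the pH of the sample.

pH = 7.69

From K2 = [H⁺][CO3²⁻]/[HCO3-]:  pH = pK2 − log₁₀([HCO3-]/[CO3²⁻])
log₁₀(437) = +2.640
pH = 10.33 − (+2.640) = 7.69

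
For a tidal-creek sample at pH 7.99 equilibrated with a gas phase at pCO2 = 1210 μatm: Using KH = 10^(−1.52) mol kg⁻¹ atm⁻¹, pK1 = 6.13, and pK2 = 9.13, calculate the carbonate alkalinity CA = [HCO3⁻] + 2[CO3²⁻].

CA = 3.03 mmol/kg

[CO2*] = KH · pCO2 = 10^(−1.52) × 1210×10^-6 = 3.654×10^-5 mol/kg
α₀ = 1/(1 + K1/[H⁺] + K1K2/[H⁺]²) = 1/(1 + 10^+1.86 + 10^+0.72) = 0.01271
DIC = [CO2*]/α₀ = 3.654×10^-5 / 0.01271 = 2.876 mmol/kg
CA = (α₁ + 2α₂)·DIC = (0.9206 + 2×0.06669) × 2.876 = 3.03 mmol/kg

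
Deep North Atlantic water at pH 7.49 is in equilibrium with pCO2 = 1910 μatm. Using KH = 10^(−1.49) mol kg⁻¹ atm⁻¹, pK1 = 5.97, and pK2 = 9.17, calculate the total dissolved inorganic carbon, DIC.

DIC = 2.15 mmol/kg

[CO2*] = KH · pCO2 = 10^(−1.49) × 1910×10^-6 = 6.181×10^-5 mol/kg
α₀ = 1/(1 + K1/[H⁺] + K1K2/[H⁺]²) = 1/(1 + 10^+1.52 + 10^-0.16) = 0.02873
DIC = [CO2*]/α₀ = 6.181×10^-5 / 0.02873 = 2.15 mmol/kg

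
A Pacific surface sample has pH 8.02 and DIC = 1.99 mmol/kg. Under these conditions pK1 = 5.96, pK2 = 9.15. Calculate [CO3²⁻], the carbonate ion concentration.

α₂ = 1 / (1 + [H⁺]/K2 + [H⁺]²/(K1K2)) = 1 / (1 + 10^+1.13 + 10^-0.93)
   = 1 / (1 + 13.490 + 0.11749) = 1/14.607 = 0.06846
[CO3²⁻] = α₂ × DIC = 0.06846 × 1.99 = 0.136 mmol/kg

[CO3²⁻] = 0.136 mmol/kg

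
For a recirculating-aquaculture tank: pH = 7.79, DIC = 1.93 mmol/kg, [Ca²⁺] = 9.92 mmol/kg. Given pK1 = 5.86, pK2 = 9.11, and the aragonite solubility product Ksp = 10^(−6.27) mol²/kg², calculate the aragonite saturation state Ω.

α₂ = 1 / (1 + [H⁺]/K2 + [H⁺]²/(K1K2)) = 1 / (1 + 10^+1.32 + 10^-0.61)
   = 1 / (1 + 20.893 + 0.24547) = 1/22.138 = 0.04517
[CO3²⁻] = α₂ × DIC = 0.04517 × 1.93 = 0.08718 mmol/kg
Ksp = 10^(−6.27) = 5.370×10^-7
Ω = [Ca²⁺][CO3²⁻]/Ksp = (9.92×10^-3)(8.718×10^-5) / 5.370×10^-7 = 1.61

Ω = 1.61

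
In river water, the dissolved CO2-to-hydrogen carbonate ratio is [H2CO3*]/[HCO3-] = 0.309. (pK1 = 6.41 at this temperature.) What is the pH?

From K1 = [H⁺][HCO3-]/[H2CO3*]:  pH = pK1 − log₁₀([H2CO3*]/[HCO3-])
log₁₀(0.309) = -0.510
pH = 6.41 − (-0.510) = 6.92

pH = 6.92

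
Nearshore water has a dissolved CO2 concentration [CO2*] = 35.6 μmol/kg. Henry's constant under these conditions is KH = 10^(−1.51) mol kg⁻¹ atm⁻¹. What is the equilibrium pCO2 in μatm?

KH = 10^(−1.51) = 3.090×10^-2 mol kg⁻¹ atm⁻¹
pCO2 = [CO2*]/KH = 35.6×10^-6 / 3.090×10^-2 = 1.15×10^-3 atm = 1150 μatm

pCO2 = 1150 μatm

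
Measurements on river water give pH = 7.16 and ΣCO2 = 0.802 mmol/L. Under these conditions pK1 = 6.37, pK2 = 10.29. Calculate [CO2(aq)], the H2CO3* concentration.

α₀ = 1 / (1 + K1/[H⁺] + K1K2/[H⁺]²) = 1 / (1 + 10^+0.79 + 10^-2.34)
   = 1 / (1 + 6.1660 + 0.0045709) = 1/7.1705 = 0.1395
[CO2*] = α₀ × DIC = 0.1395 × 0.802 = 0.112 mmol/L

[CO2*] = 0.112 mmol/L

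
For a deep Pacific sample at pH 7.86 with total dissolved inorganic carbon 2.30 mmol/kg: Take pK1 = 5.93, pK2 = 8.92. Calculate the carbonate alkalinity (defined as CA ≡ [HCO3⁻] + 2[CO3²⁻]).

CA = [HCO3⁻] + 2[CO3²⁻] = (α₁ + 2α₂)·DIC
At pH 7.86: [H⁺]/K1 = 10^-1.93 = 0.011749, K2/[H⁺] = 10^-1.06 = 0.087096
α₁ = 1/(1 + 0.011749 + 0.087096) = 1/1.0988 = 0.9100; α₂ = α₁·K2/[H⁺] = 0.07926
α₁ + 2α₂ = 1.0686
CA = 1.0686 × 2.30 = 2.46 mmol/kg

CA = 2.46 mmol/kg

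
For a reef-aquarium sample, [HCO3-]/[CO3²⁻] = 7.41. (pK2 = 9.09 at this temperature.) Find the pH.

pH = 8.22

From K2 = [H⁺][CO3²⁻]/[HCO3-]:  pH = pK2 − log₁₀([HCO3-]/[CO3²⁻])
log₁₀(7.41) = +0.870
pH = 9.09 − (+0.870) = 8.22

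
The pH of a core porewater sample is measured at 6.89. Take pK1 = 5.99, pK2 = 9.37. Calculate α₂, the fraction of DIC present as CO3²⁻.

α₂ = 1 / (1 + [H⁺]/K2 + [H⁺]²/(K1K2)) = 1 / (1 + 10^+2.48 + 10^+1.58)
   = 1 / (1 + 302.00 + 38.019) = 1/341.01 = 0.002932

α₂ = 0.00293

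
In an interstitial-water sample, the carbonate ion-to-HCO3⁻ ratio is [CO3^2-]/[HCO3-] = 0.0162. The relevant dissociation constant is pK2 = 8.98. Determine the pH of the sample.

pH = 7.19

From K2 = [H⁺][CO3^2-]/[HCO3-]:  pH = pK2 + log₁₀([CO3^2-]/[HCO3-])
log₁₀(0.0162) = -1.790
pH = 8.98 + (-1.790) = 7.19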